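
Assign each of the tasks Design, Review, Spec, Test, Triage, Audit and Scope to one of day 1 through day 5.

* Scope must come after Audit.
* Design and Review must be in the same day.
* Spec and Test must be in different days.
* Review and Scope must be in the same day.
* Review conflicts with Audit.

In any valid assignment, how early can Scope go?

Precedence pushes Scope to at least day 2.
Scope at day 2 is achievable: Triage -> day 1, Scope -> day 2, Spec -> day 1, Audit -> day 1, Design -> day 2, Review -> day 2, Test -> day 2.

day 2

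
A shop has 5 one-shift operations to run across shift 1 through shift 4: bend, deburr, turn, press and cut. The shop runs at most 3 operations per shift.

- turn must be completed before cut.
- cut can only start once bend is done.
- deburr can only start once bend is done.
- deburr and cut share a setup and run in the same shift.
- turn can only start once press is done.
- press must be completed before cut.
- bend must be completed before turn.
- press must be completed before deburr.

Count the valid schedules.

Splitting on bend: it can be shift 1 (4), shift 2 (2). Listing each branch's schedules as (deburr, turn, press, cut) by shift number:
bend=shift 1: (3,2,1,3) (4,2,1,4) (4,3,1,4) (4,3,2,4) — 4.
bend=shift 2: (4,3,1,4) (4,3,2,4) — 2.
Summing: 4 + 2 = 6.

6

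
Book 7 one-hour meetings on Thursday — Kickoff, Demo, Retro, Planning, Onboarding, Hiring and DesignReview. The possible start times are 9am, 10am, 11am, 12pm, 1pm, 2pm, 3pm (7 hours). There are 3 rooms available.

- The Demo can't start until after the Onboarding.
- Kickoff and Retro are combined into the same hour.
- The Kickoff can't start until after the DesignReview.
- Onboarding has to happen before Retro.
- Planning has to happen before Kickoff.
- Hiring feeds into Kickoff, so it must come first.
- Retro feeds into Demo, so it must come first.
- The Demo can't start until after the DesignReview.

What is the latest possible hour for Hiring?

1pm

Downstream work caps Hiring at 1pm.
Hiring at 1pm is achievable: DesignReview=9am; Demo=3pm; Kickoff=2pm; Retro=2pm; Onboarding=9am; Hiring=1pm; Planning=9am.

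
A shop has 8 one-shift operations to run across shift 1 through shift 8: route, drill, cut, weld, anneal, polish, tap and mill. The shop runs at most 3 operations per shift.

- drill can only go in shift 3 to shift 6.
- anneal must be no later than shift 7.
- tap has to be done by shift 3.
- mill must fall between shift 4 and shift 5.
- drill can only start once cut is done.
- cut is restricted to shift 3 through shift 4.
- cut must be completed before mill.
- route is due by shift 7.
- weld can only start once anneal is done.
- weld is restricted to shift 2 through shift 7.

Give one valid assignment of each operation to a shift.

route=shift 1; anneal=shift 1; cut=shift 3; polish=shift 2; weld=shift 2; mill=shift 4; drill=shift 4; tap=shift 1

Checking: cut(shift 3) before drill(shift 4); cut(shift 3) before mill(shift 4); anneal(shift 1) before weld(shift 2); tap=shift 1 in [shift 1,shift 3]; mill=shift 4 in [shift 4,shift 5]; weld=shift 2 in [shift 2,shift 7]; drill=shift 4 in [shift 3,shift 6]; anneal=shift 1 in [shift 1,shift 7]; route=shift 1 in [shift 1,shift 7]; cut=shift 3 in [shift 3,shift 4]; max 3 per shift (cap 3).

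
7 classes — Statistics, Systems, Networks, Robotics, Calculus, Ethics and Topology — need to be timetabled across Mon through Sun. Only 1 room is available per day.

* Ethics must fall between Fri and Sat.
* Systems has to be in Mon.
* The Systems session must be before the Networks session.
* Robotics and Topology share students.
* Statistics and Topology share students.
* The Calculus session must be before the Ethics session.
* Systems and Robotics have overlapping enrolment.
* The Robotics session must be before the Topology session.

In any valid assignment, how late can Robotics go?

Downstream work caps Robotics at Sat.
Robotics at Sat is achievable: Robotics=Sat; Topology=Sun; Calculus=Wed; Systems=Mon; Statistics=Thu; Ethics=Fri; Networks=Tue.

Sat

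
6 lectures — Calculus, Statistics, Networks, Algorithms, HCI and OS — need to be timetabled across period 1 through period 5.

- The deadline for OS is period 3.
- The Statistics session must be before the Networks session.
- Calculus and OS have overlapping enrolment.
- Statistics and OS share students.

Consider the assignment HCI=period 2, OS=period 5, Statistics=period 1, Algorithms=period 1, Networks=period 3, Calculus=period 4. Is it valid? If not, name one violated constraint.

Calculus and OS have overlapping enrolment — holds.
The deadline for OS is period 3 — violated.
The Statistics session must be before the Networks session — holds.
Statistics and OS share students — holds.

No — it violates: The deadline for OS is period 3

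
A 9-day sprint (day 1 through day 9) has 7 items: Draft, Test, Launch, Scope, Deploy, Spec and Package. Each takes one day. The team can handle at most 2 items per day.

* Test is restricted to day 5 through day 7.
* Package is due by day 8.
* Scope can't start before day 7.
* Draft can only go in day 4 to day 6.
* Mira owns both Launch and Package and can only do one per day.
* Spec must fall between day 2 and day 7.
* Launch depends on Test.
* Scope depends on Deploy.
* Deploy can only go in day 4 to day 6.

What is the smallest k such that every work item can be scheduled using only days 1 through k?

The precedence chain requires at least 2 distinct days.
With at most 2 per day and 7 work items, at least 4 days are needed.
Scope can't be placed before day 7, so the schedule must run through at least day 7.
7 works (last occupied day: day 7): for example Scope=day 7, Test=day 5, Spec=day 2, Deploy=day 4, Launch=day 6, Draft=day 4, Package=day 1.

7 days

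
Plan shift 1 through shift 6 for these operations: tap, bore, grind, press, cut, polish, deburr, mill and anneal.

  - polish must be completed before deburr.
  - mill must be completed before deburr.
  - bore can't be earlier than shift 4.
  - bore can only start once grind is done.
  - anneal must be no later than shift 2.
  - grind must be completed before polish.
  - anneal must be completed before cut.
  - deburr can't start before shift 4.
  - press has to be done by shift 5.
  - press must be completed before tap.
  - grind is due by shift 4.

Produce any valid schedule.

polish=shift 2, cut=shift 2, bore=shift 4, tap=shift 2, mill=shift 1, grind=shift 1, deburr=shift 4, anneal=shift 1, press=shift 1

Checking: press(shift 1) before tap(shift 2); mill(shift 1) before deburr(shift 4); grind(shift 1) before bore(shift 4); polish(shift 2) before deburr(shift 4); anneal(shift 1) before cut(shift 2); grind(shift 1) before polish(shift 2); deburr=shift 4 in [shift 4,shift 6]; anneal=shift 1 in [shift 1,shift 2]; grind=shift 1 in [shift 1,shift 4]; press=shift 1 in [shift 1,shift 5]; bore=shift 4 in [shift 4,shift 6].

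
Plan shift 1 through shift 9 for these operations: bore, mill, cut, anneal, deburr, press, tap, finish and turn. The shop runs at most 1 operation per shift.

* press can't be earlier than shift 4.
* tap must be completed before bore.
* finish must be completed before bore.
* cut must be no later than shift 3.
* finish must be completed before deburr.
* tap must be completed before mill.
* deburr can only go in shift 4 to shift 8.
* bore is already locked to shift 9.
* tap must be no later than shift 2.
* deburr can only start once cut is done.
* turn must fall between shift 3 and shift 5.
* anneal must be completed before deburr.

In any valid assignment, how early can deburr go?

shift 6

Deburr is available from shift 4; deburr's own window allows nothing later than shift 8.
deburr at shift 6 is achievable: bore=shift 9, mill=shift 8, turn=shift 3, press=shift 7, anneal=shift 5, deburr=shift 6, tap=shift 1, finish=shift 4, cut=shift 2.
Nothing earlier works — the capacity limit rule out every shift before shift 6.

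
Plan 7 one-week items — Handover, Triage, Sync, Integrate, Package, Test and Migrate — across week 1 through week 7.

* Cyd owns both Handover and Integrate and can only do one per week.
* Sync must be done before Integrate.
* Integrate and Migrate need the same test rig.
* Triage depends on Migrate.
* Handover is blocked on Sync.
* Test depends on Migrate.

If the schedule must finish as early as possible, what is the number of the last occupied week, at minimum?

3

The precedence chain requires at least 2 distinct weeks.
Could 2 weeks be enough, i.e. nothing placed later than week 2? No: Integrate must come after Sync (at week 1 or later) → {week 2}; Sync must come before Integrate (at week 2 or earlier) → {week 1}; Handover must come after Sync (at week 1 or later) → {week 2}; Integrate can't share with Handover (week 2) → nothing is left.
So 2 weeks is not enough.
3 works (last occupied week: week 3): for example Triage -> week 2, Package -> week 1, Handover -> week 2, Migrate -> week 1, Integrate -> week 3, Sync -> week 1, Test -> week 2.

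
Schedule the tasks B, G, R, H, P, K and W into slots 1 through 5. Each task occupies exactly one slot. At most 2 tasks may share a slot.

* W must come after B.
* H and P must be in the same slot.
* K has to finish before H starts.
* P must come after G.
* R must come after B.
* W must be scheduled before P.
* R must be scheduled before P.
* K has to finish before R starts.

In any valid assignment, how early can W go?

2

Precedence pushes W to at least 2; downstream work caps W at 4.
W at 2 is achievable: K -> 1, P -> 4, W -> 2, H -> 4, G -> 3, R -> 2, B -> 1.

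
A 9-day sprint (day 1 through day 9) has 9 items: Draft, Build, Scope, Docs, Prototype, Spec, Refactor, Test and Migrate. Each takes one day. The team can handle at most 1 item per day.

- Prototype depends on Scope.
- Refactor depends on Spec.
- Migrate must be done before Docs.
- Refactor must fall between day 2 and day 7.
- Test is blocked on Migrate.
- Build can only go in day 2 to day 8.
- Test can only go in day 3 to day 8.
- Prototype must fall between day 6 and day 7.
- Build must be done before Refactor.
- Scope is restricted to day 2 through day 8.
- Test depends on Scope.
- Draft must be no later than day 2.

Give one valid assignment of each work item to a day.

Refactor=day 4; Build=day 2; Draft=day 1; Test=day 8; Spec=day 3; Scope=day 5; Prototype=day 6; Docs=day 9; Migrate=day 7

Checking: Migrate(day 7) before Test(day 8); Scope(day 5) before Test(day 8); Spec(day 3) before Refactor(day 4); Migrate(day 7) before Docs(day 9); Build(day 2) before Refactor(day 4); Scope(day 5) before Prototype(day 6); Prototype=day 6 in [day 6,day 7]; Refactor=day 4 in [day 2,day 7]; Scope=day 5 in [day 2,day 8]; Draft=day 1 in [day 1,day 2]; Test=day 8 in [day 3,day 8]; Build=day 2 in [day 2,day 8]; max 1 per day (cap 1).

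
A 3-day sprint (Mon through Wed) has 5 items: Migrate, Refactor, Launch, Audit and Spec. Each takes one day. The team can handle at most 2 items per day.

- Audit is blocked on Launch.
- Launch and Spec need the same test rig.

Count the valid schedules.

Splitting on Migrate: it can be Mon (10), Tue (9), Wed (8). Listing each branch's schedules as (Refactor, Launch, Audit, Spec):
Migrate=Mon: (Mon,Tue,Wed,Wed) (Tue,Mon,Tue,Wed) (Tue,Mon,Wed,Tue) (Tue,Mon,Wed,Wed) (Tue,Tue,Wed,Mon) (Tue,Tue,Wed,Wed) (Wed,Mon,Tue,Tue) (Wed,Mon,Tue,Wed) (Wed,Mon,Wed,Tue) (Wed,Tue,Wed,Mon) — 10.
Migrate=Tue: (Mon,Mon,Tue,Wed) (Mon,Mon,Wed,Tue) (Mon,Mon,Wed,Wed) (Mon,Tue,Wed,Mon) (Mon,Tue,Wed,Wed) (Tue,Mon,Wed,Wed) (Wed,Mon,Tue,Wed) (Wed,Mon,Wed,Tue) (Wed,Tue,Wed,Mon) — 9.
Migrate=Wed: (Mon,Mon,Tue,Tue) (Mon,Mon,Tue,Wed) (Mon,Mon,Wed,Tue) (Mon,Tue,Wed,Mon) (Tue,Mon,Tue,Wed) (Tue,Mon,Wed,Tue) (Tue,Tue,Wed,Mon) (Wed,Mon,Tue,Tue) — 8.
Summing: 10 + 9 + 8 = 27.

27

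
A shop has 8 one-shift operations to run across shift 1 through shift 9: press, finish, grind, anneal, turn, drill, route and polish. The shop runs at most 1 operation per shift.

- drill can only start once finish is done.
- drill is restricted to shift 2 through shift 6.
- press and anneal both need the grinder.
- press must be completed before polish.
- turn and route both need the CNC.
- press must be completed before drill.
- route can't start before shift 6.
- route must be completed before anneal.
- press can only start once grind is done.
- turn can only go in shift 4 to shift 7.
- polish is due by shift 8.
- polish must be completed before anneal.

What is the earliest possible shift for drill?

shift 4

Drill is available from shift 2; precedence pushes drill to at least shift 3; drill's own window allows nothing later than shift 6.
drill at shift 4 is achievable: anneal=shift 8; finish=shift 3; press=shift 2; drill=shift 4; grind=shift 1; polish=shift 7; route=shift 6; turn=shift 5.
Nothing earlier works — the conflict and capacity constraints rule out every shift before shift 4.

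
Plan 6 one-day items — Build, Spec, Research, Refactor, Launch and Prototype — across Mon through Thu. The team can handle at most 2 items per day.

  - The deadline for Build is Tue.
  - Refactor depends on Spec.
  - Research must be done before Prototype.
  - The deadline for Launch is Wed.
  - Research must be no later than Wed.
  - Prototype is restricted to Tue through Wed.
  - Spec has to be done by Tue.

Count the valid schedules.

Splitting on Build: it can be Mon (12), Tue (12). Listing each branch's schedules as (Spec, Research, Refactor, Launch, Prototype):
Build=Mon: (Mon,Tue,Tue,Wed,Wed) (Mon,Tue,Wed,Tue,Wed) (Mon,Tue,Thu,Tue,Wed) (Mon,Tue,Thu,Wed,Wed) (Tue,Mon,Wed,Tue,Wed) (Tue,Mon,Wed,Wed,Tue) (Tue,Mon,Thu,Tue,Wed) (Tue,Mon,Thu,Wed,Tue) (Tue,Mon,Thu,Wed,Wed) (Tue,Tue,Wed,Mon,Wed) (Tue,Tue,Thu,Mon,Wed) (Tue,Tue,Thu,Wed,Wed) — 12.
Build=Tue: (Mon,Mon,Tue,Wed,Wed) (Mon,Mon,Wed,Tue,Wed) (Mon,Mon,Wed,Wed,Tue) (Mon,Mon,Thu,Tue,Wed) (Mon,Mon,Thu,Wed,Tue) (Mon,Mon,Thu,Wed,Wed) (Mon,Tue,Wed,Mon,Wed) (Mon,Tue,Thu,Mon,Wed) (Mon,Tue,Thu,Wed,Wed) (Tue,Mon,Wed,Mon,Wed) (Tue,Mon,Thu,Mon,Wed) (Tue,Mon,Thu,Wed,Wed) — 12.
Summing: 12 + 12 = 24.

24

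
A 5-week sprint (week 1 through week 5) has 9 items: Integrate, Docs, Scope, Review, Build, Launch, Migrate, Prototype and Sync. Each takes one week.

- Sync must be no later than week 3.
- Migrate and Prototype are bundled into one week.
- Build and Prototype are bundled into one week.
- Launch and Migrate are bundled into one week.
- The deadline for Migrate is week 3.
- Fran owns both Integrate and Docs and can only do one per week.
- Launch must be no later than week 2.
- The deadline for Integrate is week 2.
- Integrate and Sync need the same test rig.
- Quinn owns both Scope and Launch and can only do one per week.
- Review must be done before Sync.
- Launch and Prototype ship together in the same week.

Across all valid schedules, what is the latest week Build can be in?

Build must be in the same week as Launch, which can't be after week 2, so Build is at most week 2.
Build at week 2 is achievable: Build in week 2, Prototype in week 2, Migrate in week 2, Integrate in week 1, Sync in week 2, Launch in week 2, Scope in week 1, Docs in week 2, Review in week 1.

week 2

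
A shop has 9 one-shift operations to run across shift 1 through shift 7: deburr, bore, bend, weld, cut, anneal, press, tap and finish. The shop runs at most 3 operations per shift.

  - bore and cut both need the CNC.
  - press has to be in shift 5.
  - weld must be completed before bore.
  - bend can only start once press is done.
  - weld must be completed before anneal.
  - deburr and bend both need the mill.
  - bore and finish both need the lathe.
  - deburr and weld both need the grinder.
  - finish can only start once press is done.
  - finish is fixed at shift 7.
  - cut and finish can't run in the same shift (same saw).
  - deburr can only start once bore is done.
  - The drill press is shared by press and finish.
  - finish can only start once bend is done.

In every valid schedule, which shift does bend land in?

press is fixed at shift 5 and must come before bend, so bend is at least shift 6.
finish is fixed at shift 7 and must come after bend, so bend is at most shift 6.
So bend must be shift 6.

shift 6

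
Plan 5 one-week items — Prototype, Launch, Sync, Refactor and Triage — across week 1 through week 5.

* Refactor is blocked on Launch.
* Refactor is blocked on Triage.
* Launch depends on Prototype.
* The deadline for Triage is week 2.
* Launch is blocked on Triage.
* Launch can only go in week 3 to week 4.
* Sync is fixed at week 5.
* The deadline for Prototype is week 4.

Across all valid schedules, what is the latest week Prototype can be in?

Prototype's own window allows nothing later than week 4; downstream work caps Prototype at week 3.
Prototype at week 3 is achievable: Sync=week 5; Launch=week 4; Refactor=week 5; Triage=week 1; Prototype=week 3.

week 3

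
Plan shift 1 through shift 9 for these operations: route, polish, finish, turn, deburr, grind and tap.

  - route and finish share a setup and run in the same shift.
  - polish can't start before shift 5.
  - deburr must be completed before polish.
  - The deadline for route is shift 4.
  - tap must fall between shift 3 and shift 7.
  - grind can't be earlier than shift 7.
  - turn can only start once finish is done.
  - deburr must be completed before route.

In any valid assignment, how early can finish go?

Finish must be in the same shift as route, which can't be before shift 2, so finish is at least shift 2; finish must be in the same shift as route, which can't be after shift 4, so finish is at most shift 4.
finish at shift 2 is achievable: route in shift 2, grind in shift 7, tap in shift 3, finish in shift 2, turn in shift 3, deburr in shift 1, polish in shift 5.

shift 2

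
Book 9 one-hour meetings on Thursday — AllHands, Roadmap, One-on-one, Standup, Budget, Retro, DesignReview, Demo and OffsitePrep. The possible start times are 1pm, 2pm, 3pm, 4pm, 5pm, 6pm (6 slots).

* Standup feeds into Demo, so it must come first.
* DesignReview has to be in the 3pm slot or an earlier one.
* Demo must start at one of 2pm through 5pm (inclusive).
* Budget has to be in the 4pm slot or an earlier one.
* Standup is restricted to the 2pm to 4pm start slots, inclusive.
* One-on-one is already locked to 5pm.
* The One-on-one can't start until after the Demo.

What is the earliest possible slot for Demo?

Demo is available from 2pm; precedence pushes Demo to at least 3pm; Demo's own window allows nothing later than 5pm; downstream work caps Demo at 4pm.
Demo at 3pm is achievable: Budget=1pm, Retro=1pm, AllHands=1pm, OffsitePrep=1pm, One-on-one=5pm, Roadmap=1pm, Standup=2pm, Demo=3pm, DesignReview=1pm.

3pm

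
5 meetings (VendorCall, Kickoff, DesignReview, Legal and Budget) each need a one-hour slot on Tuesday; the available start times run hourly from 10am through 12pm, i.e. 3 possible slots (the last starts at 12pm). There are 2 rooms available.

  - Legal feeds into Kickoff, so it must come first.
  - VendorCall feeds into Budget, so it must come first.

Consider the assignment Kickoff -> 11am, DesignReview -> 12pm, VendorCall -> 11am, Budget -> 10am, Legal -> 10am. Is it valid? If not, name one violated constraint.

No. VendorCall feeds into Budget, so it must come first is not satisfied.

Legal feeds into Kickoff, so it must come first — holds.
VendorCall feeds into Budget, so it must come first — violated.
There are 2 rooms available — holds.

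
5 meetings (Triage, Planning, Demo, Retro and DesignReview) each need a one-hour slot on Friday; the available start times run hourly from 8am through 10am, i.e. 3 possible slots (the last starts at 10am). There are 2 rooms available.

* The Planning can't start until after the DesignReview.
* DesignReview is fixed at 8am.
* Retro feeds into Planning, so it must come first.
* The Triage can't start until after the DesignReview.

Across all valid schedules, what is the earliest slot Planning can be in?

9am

Precedence pushes Planning to at least 9am.
Planning at 9am is achievable: DesignReview in 8am; Triage in 9am; Demo in 10am; Retro in 8am; Planning in 9am.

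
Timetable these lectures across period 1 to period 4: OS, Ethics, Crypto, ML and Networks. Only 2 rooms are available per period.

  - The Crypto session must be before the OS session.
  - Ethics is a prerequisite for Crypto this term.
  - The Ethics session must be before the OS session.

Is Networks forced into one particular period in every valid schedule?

Networks can be period 1 (e.g. OS -> period 3, Crypto -> period 2, Networks -> period 1, Ethics -> period 1, ML -> period 2) or period 2 (e.g. OS=period 3; Crypto=period 2; Networks=period 2; Ethics=period 1; ML=period 1).

No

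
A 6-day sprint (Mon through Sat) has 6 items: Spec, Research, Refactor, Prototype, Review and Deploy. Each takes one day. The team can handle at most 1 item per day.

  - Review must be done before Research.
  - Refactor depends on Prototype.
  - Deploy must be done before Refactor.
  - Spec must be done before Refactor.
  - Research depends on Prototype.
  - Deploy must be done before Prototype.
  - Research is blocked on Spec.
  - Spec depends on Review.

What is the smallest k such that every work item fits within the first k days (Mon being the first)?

The precedence chain requires at least 3 distinct days.
With at most 1 per day and 6 work items, at least 6 days are needed.
6 works (last occupied day: Sat): for example Deploy in Wed, Review in Mon, Research in Fri, Spec in Tue, Refactor in Sat, Prototype in Thu.

6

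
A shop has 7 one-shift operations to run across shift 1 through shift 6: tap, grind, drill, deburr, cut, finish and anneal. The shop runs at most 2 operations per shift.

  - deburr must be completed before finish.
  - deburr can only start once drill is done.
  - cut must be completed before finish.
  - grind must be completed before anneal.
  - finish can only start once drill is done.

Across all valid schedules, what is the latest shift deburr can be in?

shift 5

Precedence pushes deburr to at least shift 2; downstream work caps deburr at shift 5.
deburr at shift 5 is achievable: finish in shift 6; anneal in shift 2; deburr in shift 5; tap in shift 3; cut in shift 2; drill in shift 1; grind in shift 1.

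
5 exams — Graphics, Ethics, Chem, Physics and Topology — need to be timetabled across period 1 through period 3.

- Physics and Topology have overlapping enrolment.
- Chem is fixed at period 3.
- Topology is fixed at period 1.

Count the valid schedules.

18

Splitting on Graphics: it can be period 1 (6), period 2 (6), period 3 (6). Listing each branch's schedules as (Ethics, Chem, Physics, Topology) by period number:
Graphics=period 1: (1,3,2,1) (1,3,3,1) (2,3,2,1) (2,3,3,1) (3,3,2,1) (3,3,3,1) — 6.
Graphics=period 2: (1,3,2,1) (1,3,3,1) (2,3,2,1) (2,3,3,1) (3,3,2,1) (3,3,3,1) — 6.
Graphics=period 3: (1,3,2,1) (1,3,3,1) (2,3,2,1) (2,3,3,1) (3,3,2,1) (3,3,3,1) — 6.
Summing: 6 + 6 + 6 = 18.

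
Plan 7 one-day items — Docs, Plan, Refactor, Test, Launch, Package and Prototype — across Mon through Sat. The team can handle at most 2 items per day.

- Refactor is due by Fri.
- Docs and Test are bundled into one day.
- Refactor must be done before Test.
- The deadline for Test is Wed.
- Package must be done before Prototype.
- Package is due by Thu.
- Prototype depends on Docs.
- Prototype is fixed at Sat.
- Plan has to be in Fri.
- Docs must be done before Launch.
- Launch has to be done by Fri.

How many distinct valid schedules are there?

Splitting on Docs: it can be Tue (9), Wed (12). Listing each branch's schedules as (Plan, Refactor, Test, Launch, Package, Prototype):
Docs=Tue: (Fri,Mon,Tue,Wed,Mon,Sat) (Fri,Mon,Tue,Wed,Wed,Sat) (Fri,Mon,Tue,Wed,Thu,Sat) (Fri,Mon,Tue,Thu,Mon,Sat) (Fri,Mon,Tue,Thu,Wed,Sat) (Fri,Mon,Tue,Thu,Thu,Sat) (Fri,Mon,Tue,Fri,Mon,Sat) (Fri,Mon,Tue,Fri,Wed,Sat) (Fri,Mon,Tue,Fri,Thu,Sat) — 9.
Docs=Wed: (Fri,Mon,Wed,Thu,Mon,Sat) (Fri,Mon,Wed,Thu,Tue,Sat) (Fri,Mon,Wed,Thu,Thu,Sat) (Fri,Mon,Wed,Fri,Mon,Sat) (Fri,Mon,Wed,Fri,Tue,Sat) (Fri,Mon,Wed,Fri,Thu,Sat) (Fri,Tue,Wed,Thu,Mon,Sat) (Fri,Tue,Wed,Thu,Tue,Sat) (Fri,Tue,Wed,Thu,Thu,Sat) (Fri,Tue,Wed,Fri,Mon,Sat) (Fri,Tue,Wed,Fri,Tue,Sat) (Fri,Tue,Wed,Fri,Thu,Sat) — 12.
Summing: 9 + 12 = 21.

21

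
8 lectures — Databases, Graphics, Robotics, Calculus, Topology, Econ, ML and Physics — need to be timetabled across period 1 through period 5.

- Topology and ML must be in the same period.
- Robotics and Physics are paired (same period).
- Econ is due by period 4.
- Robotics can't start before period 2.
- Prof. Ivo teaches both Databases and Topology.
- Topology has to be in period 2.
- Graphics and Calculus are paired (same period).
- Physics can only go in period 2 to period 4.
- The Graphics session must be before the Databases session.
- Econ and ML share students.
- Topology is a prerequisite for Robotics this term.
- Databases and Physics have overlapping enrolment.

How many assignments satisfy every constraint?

39

Splitting on Databases: it can be period 3 (6), period 4 (9), period 5 (24). Listing each branch's schedules as (Graphics, Robotics, Calculus, Topology, Econ, ML, Physics) by period number:
Databases=period 3: (1,4,1,2,1,2,4) (1,4,1,2,3,2,4) (1,4,1,2,4,2,4) (2,4,2,2,1,2,4) (2,4,2,2,3,2,4) (2,4,2,2,4,2,4) — 6.
Databases=period 4: (1,3,1,2,1,2,3) (1,3,1,2,3,2,3) (1,3,1,2,4,2,3) (2,3,2,2,1,2,3) (2,3,2,2,3,2,3) (2,3,2,2,4,2,3) (3,3,3,2,1,2,3) (3,3,3,2,3,2,3) (3,3,3,2,4,2,3) — 9.
Databases=period 5: (1,3,1,2,1,2,3) (1,3,1,2,3,2,3) (1,3,1,2,4,2,3) (1,4,1,2,1,2,4) (1,4,1,2,3,2,4) (1,4,1,2,4,2,4) (2,3,2,2,1,2,3) (2,3,2,2,3,2,3) (2,3,2,2,4,2,3) (2,4,2,2,1,2,4) (2,4,2,2,3,2,4) (2,4,2,2,4,2,4) (3,3,3,2,1,2,3) (3,3,3,2,3,2,3) (3,3,3,2,4,2,3) (3,4,3,2,1,2,4) (3,4,3,2,3,2,4) (3,4,3,2,4,2,4) (4,3,4,2,1,2,3) (4,3,4,2,3,2,3) (4,3,4,2,4,2,3) (4,4,4,2,1,2,4) (4,4,4,2,3,2,4) (4,4,4,2,4,2,4) — 24.
Summing: 6 + 9 + 24 = 39.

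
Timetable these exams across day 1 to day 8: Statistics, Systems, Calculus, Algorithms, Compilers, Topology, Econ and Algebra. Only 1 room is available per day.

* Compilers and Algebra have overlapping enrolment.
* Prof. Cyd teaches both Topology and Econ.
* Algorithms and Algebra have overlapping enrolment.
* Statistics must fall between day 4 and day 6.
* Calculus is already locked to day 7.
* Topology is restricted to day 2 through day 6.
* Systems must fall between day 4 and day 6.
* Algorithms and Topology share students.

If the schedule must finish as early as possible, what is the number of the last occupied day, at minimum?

8

With at most 1 per day and 8 exams, at least 8 days are needed.
Calculus can't be placed before day 7, so the schedule must run through at least day 7.
8 works (last occupied day: day 8): for example Calculus=day 7, Systems=day 5, Econ=day 6, Topology=day 2, Algorithms=day 1, Compilers=day 3, Algebra=day 8, Statistics=day 4.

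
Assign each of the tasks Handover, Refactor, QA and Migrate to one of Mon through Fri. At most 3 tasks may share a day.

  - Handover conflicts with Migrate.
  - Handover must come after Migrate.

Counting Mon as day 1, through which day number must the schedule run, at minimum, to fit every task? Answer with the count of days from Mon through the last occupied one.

The precedence chain requires at least 2 distinct days.
With at most 3 per day and 4 tasks, at least 2 days are needed.
2 works (last occupied day: Tue): for example Migrate=Mon, Handover=Tue, Refactor=Mon, QA=Mon.

2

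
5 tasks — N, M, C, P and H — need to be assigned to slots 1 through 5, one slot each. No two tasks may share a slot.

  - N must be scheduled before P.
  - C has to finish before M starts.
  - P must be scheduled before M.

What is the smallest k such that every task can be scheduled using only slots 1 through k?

The precedence chain requires at least 3 distinct slots.
With at most 1 per slot and 5 tasks, at least 5 slots are needed.
5 works (last occupied slot: 5): for example M -> 4, P -> 2, C -> 3, N -> 1, H -> 5.

5 slots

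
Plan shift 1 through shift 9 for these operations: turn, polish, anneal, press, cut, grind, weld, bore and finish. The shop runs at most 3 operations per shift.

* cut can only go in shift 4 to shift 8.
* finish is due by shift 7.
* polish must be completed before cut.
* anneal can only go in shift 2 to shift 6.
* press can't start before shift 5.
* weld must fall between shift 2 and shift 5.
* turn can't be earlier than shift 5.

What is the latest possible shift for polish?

shift 7

Downstream work caps polish at shift 7.
polish at shift 7 is achievable: bore=shift 1; finish=shift 1; cut=shift 8; anneal=shift 2; turn=shift 5; press=shift 5; polish=shift 7; grind=shift 1; weld=shift 2.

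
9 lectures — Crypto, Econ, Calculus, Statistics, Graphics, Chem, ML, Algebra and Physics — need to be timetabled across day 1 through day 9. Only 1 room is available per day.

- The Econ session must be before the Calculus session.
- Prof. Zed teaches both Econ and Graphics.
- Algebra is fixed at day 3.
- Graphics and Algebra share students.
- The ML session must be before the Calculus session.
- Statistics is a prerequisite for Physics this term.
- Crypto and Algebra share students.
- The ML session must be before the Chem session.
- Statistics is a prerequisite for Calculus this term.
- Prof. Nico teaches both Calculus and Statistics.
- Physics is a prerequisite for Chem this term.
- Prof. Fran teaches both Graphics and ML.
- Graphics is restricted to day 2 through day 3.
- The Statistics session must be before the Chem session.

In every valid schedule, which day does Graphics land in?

Graphics's window is day 2–day 3.
Algebra is fixed at day 3, and Graphics can't share a day with Algebra.
So Graphics must be day 2.

day 2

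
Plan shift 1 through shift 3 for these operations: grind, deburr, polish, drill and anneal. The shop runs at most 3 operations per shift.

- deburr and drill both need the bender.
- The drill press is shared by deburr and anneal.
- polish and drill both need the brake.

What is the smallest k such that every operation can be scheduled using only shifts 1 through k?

2 shifts

With at most 3 per shift and 5 operations, at least 2 shifts are needed.
2 works (last occupied shift: shift 2): for example grind -> shift 1; deburr -> shift 1; polish -> shift 1; drill -> shift 2; anneal -> shift 2.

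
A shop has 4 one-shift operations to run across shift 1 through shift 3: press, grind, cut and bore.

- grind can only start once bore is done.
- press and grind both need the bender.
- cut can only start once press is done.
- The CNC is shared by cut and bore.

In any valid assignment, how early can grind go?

shift 2

Precedence pushes grind to at least shift 2.
grind at shift 2 is achievable: cut=shift 2, bore=shift 1, press=shift 1, grind=shift 2.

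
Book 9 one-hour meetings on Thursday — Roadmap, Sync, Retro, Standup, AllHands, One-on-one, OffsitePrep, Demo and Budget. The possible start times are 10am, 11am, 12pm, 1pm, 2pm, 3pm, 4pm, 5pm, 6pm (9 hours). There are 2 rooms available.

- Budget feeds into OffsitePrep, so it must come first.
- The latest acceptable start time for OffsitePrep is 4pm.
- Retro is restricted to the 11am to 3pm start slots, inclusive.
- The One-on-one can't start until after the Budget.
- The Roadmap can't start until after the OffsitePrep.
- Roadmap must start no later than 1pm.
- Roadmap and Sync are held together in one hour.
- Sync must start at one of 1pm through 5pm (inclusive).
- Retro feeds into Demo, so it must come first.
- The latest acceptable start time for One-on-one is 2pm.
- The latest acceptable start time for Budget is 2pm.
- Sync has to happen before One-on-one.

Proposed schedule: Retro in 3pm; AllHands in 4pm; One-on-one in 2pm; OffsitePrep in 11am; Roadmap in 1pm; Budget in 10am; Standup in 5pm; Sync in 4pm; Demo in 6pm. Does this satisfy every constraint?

Budget feeds into OffsitePrep, so it must come first — holds.
Sync has to happen before One-on-one — violated.
The latest acceptable start time for One-on-one is 2pm — holds.
The One-on-one can't start until after the Budget — holds.
Roadmap must start no later than 1pm — holds.
The latest acceptable start time for OffsitePrep is 4pm — holds.
Roadmap and Sync are held together in one hour — violated.
Retro feeds into Demo, so it must come first — holds.
Retro is restricted to the 11am to 3pm start slots, inclusive — holds.
The latest acceptable start time for Budget is 2pm — holds.
There are 2 rooms available — holds.
Sync must start at one of 1pm through 5pm (inclusive) — holds.
The Roadmap can't start until after the OffsitePrep — holds.

No — it violates: Roadmap and Sync are held together in one hour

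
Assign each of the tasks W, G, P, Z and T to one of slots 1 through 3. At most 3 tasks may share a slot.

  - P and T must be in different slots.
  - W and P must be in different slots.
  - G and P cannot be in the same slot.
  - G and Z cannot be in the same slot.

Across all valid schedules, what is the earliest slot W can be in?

1

W at 1 is achievable: G in 1; T in 1; Z in 2; P in 2; W in 1.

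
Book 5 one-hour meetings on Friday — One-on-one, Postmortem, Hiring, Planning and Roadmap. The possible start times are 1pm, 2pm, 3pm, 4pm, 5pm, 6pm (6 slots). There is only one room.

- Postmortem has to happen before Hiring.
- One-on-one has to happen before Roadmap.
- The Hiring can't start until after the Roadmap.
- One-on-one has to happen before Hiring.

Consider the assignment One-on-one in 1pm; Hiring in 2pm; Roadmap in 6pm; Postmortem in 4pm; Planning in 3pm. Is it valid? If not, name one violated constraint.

No — it violates: The Hiring can't start until after the Roadmap

One-on-one has to happen before Hiring — holds.
Postmortem has to happen before Hiring — violated.
There is only one room — holds.
One-on-one has to happen before Roadmap — holds.
The Hiring can't start until after the Roadmap — violated.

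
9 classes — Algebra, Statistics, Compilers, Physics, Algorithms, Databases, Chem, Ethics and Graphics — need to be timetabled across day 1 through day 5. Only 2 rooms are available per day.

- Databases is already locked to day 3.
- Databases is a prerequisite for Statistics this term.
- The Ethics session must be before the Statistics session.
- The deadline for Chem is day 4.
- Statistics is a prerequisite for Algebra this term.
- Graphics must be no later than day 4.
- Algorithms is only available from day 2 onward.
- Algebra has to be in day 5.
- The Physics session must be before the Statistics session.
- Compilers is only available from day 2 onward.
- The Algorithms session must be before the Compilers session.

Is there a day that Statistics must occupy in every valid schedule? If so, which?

Databases is fixed at day 3 and must come before Statistics, so Statistics is at least day 4.
Algebra is fixed at day 5 and must come after Statistics, so Statistics is at most day 4.
So Statistics must be day 4.

day 4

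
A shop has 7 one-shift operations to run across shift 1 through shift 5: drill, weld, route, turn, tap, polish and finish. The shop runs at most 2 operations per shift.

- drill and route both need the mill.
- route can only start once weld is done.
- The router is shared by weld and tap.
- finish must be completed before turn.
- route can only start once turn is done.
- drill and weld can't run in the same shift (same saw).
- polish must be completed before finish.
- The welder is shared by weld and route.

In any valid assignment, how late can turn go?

Precedence pushes turn to at least shift 3; downstream work caps turn at shift 4.
turn at shift 4 is achievable: route -> shift 5; weld -> shift 1; drill -> shift 2; turn -> shift 4; polish -> shift 1; finish -> shift 2; tap -> shift 3.

shift 4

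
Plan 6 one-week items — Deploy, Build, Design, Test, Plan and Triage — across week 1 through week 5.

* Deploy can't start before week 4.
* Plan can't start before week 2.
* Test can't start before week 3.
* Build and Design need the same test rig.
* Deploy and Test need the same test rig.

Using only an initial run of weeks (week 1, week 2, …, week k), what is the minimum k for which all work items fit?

4

Deploy can't be placed before week 4, so the schedule must run through at least week 4.
4 works (last occupied week: week 4): for example Design=week 2, Deploy=week 4, Build=week 1, Plan=week 2, Test=week 3, Triage=week 1.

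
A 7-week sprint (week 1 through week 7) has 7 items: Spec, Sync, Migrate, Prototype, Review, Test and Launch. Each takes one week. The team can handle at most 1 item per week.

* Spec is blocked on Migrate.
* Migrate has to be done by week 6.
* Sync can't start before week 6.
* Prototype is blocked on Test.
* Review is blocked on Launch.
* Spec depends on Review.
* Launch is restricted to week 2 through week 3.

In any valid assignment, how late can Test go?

Downstream work caps Test at week 6.
Test at week 5 is achievable: Migrate=week 1, Launch=week 2, Sync=week 6, Prototype=week 7, Spec=week 4, Test=week 5, Review=week 3.
Nothing later works — the capacity limit rule out every week after week 5.

week 5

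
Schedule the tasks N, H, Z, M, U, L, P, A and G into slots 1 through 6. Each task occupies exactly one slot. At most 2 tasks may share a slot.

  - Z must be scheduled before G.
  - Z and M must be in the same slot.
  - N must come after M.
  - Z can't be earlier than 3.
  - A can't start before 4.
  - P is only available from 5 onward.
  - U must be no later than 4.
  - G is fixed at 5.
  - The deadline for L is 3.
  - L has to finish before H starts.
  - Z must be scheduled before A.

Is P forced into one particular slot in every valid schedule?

P can be 5 (e.g. U in 1; L in 1; A in 4; Z in 3; H in 2; N in 4; P in 5; M in 3; G in 5) or 6 (e.g. A in 4; L in 1; U in 1; P in 6; N in 4; H in 2; G in 5; M in 3; Z in 3).

No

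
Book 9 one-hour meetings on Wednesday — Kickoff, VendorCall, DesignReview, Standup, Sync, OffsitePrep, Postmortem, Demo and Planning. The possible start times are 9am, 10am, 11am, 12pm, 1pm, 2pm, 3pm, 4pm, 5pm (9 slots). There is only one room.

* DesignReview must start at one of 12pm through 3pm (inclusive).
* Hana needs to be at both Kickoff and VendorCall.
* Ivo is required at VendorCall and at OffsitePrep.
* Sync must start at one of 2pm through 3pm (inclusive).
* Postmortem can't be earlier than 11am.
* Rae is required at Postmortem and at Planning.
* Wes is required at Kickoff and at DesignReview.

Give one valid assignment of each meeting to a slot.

DesignReview -> 12pm, Planning -> 5pm, OffsitePrep -> 3pm, VendorCall -> 10am, Kickoff -> 9am, Sync -> 2pm, Demo -> 4pm, Postmortem -> 11am, Standup -> 1pm

Checking: Kickoff(9am) != DesignReview(12pm); Kickoff(9am) != VendorCall(10am); Postmortem(11am) != Planning(5pm); VendorCall(10am) != OffsitePrep(3pm); Sync=2pm in [2pm,3pm]; Postmortem=11am in [11am,5pm]; DesignReview=12pm in [12pm,3pm]; max 1 per slot (cap 1).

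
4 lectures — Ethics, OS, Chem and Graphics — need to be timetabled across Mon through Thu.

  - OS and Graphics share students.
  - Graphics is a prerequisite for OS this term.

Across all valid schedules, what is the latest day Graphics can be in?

Wed

Downstream work caps Graphics at Wed.
Graphics at Wed is achievable: Graphics in Wed; Ethics in Mon; OS in Thu; Chem in Mon.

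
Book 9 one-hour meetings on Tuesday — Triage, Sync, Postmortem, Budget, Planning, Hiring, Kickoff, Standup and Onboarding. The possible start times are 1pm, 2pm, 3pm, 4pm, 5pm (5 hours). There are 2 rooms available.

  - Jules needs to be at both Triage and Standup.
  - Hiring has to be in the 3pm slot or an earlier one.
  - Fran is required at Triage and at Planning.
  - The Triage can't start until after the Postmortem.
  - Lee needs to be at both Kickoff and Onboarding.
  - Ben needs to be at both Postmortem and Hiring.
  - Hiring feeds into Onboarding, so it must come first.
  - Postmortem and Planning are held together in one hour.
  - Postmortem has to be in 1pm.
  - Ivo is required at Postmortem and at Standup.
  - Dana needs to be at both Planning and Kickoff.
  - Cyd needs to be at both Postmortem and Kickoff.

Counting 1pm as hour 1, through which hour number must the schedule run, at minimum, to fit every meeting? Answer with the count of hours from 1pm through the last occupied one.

5

The precedence chain requires at least 2 distinct hours.
With at most 2 per hour and 9 meetings, at least 5 hours are needed.
5 works (last occupied hour: 5pm): for example Onboarding in 3pm, Triage in 2pm, Planning in 1pm, Sync in 3pm, Budget in 4pm, Hiring in 2pm, Postmortem in 1pm, Kickoff in 4pm, Standup in 5pm.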